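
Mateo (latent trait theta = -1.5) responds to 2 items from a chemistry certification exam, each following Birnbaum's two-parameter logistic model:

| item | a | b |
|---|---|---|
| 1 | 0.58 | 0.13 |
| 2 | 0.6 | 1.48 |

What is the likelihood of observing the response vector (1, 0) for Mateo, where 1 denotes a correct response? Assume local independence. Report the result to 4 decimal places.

0.2397

P(theta) = 1 / (1 + exp(−a(theta − b)))
P_1 = 1/(1+e^{0.9454}) = 0.2798
P_2 = 1/(1+e^{1.7880}) = 0.1433
L = P_1 × (1−P_2) = 0.2798 × 0.8567 = 0.23971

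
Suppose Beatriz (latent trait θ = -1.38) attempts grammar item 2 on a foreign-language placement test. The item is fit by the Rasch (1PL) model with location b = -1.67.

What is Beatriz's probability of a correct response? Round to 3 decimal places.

0.572

P(θ) = 1 / (1 + exp(−(θ − b)))
Exponent: (-1.38 − (-1.67)) = 0.2900
1/(1 + e^{-0.2900}) = 0.5720
P = 0.5720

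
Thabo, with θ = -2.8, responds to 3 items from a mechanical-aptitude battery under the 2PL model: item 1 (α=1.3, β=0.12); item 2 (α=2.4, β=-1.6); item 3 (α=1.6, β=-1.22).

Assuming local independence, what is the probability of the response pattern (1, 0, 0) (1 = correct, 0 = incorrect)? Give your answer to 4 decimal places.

P(θ) = 1 / (1 + exp(−α(θ − β)))
P_1 = 1/(1+e^{3.7960}) = 0.0220
P_2 = 1/(1+e^{2.8800}) = 0.0532
P_3 = 1/(1+e^{2.5280}) = 0.0739
L = P_1 × (1−P_2) × (1−P_3) = 0.0220 × 0.9468 × 0.9261 = 0.01926

0.0193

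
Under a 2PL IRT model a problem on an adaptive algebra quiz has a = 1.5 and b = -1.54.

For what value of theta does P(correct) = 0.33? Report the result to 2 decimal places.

P(theta) = 1 / (1 + exp(−a(theta − b)))
logit = ln(0.3300/0.6700) = -0.7082
theta = b + logit/(a) = -1.54 + (-0.7082)/1.5000 = -2.0121

-2.01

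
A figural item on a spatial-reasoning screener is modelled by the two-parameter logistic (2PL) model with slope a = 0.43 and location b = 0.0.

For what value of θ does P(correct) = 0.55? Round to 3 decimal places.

P(θ) = 1 / (1 + exp(−a(θ − b)))
logit = ln(0.5500/0.4500) = 0.2007
θ = b + logit/(a) = 0.0 + 0.2007/0.4300 = 0.4667

0.467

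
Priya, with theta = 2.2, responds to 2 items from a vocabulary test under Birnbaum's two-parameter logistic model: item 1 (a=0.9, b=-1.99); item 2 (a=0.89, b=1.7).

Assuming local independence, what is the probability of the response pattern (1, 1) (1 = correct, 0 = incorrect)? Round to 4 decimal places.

P(theta) = 1 / (1 + exp(−a(theta − b)))
P_1 = 1/(1+e^{-3.7710}) = 0.9775
P_2 = 1/(1+e^{-0.4450}) = 0.6094
L = P_1 × P_2 = 0.9775 × 0.6094 = 0.59573

0.5957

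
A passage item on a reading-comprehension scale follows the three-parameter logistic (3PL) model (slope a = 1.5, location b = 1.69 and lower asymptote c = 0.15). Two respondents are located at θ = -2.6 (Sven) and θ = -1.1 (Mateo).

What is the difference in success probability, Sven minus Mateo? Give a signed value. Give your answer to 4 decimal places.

P(θ) = c + (1 − c) · 1 / (1 + exp(−a(θ − b)))
P(Sven) = 0.1514  [exponent -6.4350]
P(Mateo) = 0.1627  [exponent -4.1850]
Difference = 0.1514 − 0.1627 = -0.0114

-0.0114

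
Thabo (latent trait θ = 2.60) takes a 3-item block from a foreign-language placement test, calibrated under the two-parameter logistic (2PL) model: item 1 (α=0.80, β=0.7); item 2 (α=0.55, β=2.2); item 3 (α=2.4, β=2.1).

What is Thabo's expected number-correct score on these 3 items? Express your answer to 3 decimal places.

2.144

P(θ) = 1 / (1 + exp(−α(θ − β)))
P_1 = 1/(1+e^{-1.5200}) = 0.8205
P_2 = 1/(1+e^{-0.2200}) = 0.5548
P_3 = 1/(1+e^{-1.2000}) = 0.7685
E[score] = 0.8205 + 0.5548 + 0.7685 = 2.1438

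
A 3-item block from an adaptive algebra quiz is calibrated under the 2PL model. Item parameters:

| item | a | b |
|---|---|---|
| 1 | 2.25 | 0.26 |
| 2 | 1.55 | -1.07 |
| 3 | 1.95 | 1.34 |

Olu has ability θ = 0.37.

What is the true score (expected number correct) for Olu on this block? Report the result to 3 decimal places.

1.596

P(θ) = 1 / (1 + exp(−a(θ − b)))
P_1 = 1/(1+e^{-0.2475}) = 0.5616
P_2 = 1/(1+e^{-2.2320}) = 0.9031
P_3 = 1/(1+e^{1.8915}) = 0.1311
E[score] = 0.5616 + 0.9031 + 0.1311 = 1.5957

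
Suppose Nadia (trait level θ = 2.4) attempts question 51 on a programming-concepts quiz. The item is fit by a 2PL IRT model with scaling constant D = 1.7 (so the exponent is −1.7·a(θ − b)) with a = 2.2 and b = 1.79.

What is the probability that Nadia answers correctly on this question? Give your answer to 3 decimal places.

0.907

P(θ) = 1 / (1 + exp(−D·a(θ − b)))
Exponent: 1.7 × 2.2 × (2.4 − 1.79) = 2.2814
1/(1 + e^{-2.2814}) = 0.9073
P = 0.9073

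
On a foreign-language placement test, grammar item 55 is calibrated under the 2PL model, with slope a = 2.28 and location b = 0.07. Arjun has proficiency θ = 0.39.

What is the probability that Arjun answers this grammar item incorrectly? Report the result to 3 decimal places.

0.325

P(θ) = 1 / (1 + exp(−a(θ − b)))
Exponent: 2.28 × (0.39 − 0.07) = 0.7296
1/(1 + e^{-0.7296}) = 0.6747
P(incorrect) = 1 − 0.6747 = 0.3253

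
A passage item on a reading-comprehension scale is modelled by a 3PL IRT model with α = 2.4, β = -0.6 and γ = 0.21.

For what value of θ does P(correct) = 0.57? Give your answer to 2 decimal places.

P(θ) = γ + (1 − γ) · 1 / (1 + exp(−α(θ − β)))
Remove guessing floor: (0.57 − 0.21)/(1 − 0.21) = 0.4557
logit = ln(0.4557/0.5443) = -0.1777
θ = β + logit/(α) = -0.6 + (-0.1777)/2.4000 = -0.6740

-0.67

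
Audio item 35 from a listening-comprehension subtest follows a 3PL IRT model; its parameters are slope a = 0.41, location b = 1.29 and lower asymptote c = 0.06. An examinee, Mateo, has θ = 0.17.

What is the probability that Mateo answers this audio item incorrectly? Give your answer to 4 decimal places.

0.5761

P(θ) = c + (1 − c) · 1 / (1 + exp(−a(θ − b)))
Exponent: 0.41 × (0.17 − 1.29) = -0.4592
1/(1 + e^{0.4592}) = 0.3872
P = 0.06 + 0.94 × 0.3872 = 0.4239
P(incorrect) = 1 − 0.4239 = 0.5761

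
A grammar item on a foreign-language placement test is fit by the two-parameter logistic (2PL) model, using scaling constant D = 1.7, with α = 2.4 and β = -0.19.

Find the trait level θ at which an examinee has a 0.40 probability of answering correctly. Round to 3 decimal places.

-0.289

P(θ) = 1 / (1 + exp(−D·α(θ − β)))
logit = ln(0.4000/0.6000) = -0.4055
θ = β + logit/(1.7·α) = -0.19 + (-0.4055)/4.0800 = -0.2894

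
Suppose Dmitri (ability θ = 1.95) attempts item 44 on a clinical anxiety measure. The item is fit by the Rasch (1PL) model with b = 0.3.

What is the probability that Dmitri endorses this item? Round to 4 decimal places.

0.8389

P(θ) = 1 / (1 + exp(−(θ − b)))
Exponent: (1.95 − 0.3) = 1.6500
1/(1 + e^{-1.6500}) = 0.8389
P = 0.8389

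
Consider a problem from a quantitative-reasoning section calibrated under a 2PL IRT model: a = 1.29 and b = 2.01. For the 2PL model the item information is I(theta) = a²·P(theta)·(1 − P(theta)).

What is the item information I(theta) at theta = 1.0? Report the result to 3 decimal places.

0.280

P = 1/(1+e^{1.3029}) = 0.2137
P(1−P) = 0.2137 × 0.7863 = 0.1680
I = a² × P(1−P) = 1.29² × 0.1680 = 0.27960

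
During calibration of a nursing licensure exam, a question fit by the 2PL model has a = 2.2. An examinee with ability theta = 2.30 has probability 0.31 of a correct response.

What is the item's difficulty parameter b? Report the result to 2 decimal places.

P(theta) = 1 / (1 + exp(−a(theta − b)))
logit(0.31) = ln(0.31/0.69) = -0.8001
b = theta − logit/(a) = 2.30 − (-0.8001)/2.2000 = 2.6637

2.66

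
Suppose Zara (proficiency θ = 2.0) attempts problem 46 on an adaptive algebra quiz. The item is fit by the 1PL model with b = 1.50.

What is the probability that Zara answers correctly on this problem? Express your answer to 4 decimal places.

P(θ) = 1 / (1 + exp(−(θ − b)))
Exponent: (2.0 − 1.50) = 0.5000
1/(1 + e^{-0.5000}) = 0.6225
P = 0.6225

0.6225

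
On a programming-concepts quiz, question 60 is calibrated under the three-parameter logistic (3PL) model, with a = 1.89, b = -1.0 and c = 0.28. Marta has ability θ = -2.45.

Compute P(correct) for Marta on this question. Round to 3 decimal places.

0.324

P(θ) = c + (1 − c) · 1 / (1 + exp(−a(θ − b)))
Exponent: 1.89 × (-2.45 − (-1.0)) = -2.7405
1/(1 + e^{2.7405}) = 0.0606
P = 0.28 + 0.72 × 0.0606 = 0.3237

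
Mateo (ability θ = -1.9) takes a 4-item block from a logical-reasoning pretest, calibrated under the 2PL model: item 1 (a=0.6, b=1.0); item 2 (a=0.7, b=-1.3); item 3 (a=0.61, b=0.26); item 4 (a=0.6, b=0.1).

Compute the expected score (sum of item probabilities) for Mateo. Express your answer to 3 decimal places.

P(θ) = 1 / (1 + exp(−a(θ − b)))
P_1 = 1/(1+e^{1.7400}) = 0.1493
P_2 = 1/(1+e^{0.4200}) = 0.3965
P_3 = 1/(1+e^{1.3176}) = 0.2112
P_4 = 1/(1+e^{1.2000}) = 0.2315
E[score] = 0.1493 + 0.3965 + 0.2112 + 0.2315 = 0.9885

0.989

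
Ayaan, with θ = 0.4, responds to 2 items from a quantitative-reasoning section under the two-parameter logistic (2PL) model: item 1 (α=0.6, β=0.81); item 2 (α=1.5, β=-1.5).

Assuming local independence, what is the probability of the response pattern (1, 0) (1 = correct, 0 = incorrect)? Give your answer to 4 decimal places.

0.0240

P(θ) = 1 / (1 + exp(−α(θ − β)))
P_1 = 1/(1+e^{0.2460}) = 0.4388
P_2 = 1/(1+e^{-2.8500}) = 0.9453
L = P_1 × (1−P_2) = 0.4388 × 0.0547 = 0.02399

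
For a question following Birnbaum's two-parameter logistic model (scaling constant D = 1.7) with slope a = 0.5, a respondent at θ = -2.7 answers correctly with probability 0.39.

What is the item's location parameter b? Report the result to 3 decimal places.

-2.174

P(θ) = 1 / (1 + exp(−D·a(θ − b)))
logit(0.39) = ln(0.39/0.61) = -0.4473
b = θ − logit/(1.7·a) = -2.7 − (-0.4473)/0.8500 = -2.1738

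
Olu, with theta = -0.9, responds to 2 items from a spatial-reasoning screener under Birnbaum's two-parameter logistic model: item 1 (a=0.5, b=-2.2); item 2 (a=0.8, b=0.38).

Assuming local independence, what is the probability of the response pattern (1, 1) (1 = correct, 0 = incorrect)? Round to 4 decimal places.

0.1736

P(theta) = 1 / (1 + exp(−a(theta − b)))
P_1 = 1/(1+e^{-0.6500}) = 0.6570
P_2 = 1/(1+e^{1.0240}) = 0.2642
L = P_1 × P_2 = 0.6570 × 0.2642 = 0.17361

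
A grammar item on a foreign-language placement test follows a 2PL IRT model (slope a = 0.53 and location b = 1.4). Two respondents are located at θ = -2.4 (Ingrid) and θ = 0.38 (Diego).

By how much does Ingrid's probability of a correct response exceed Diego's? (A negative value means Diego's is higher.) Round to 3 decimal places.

-0.250

P(θ) = 1 / (1 + exp(−a(θ − b)))
P(Ingrid) = 0.1177  [exponent -2.0140]
P(Diego) = 0.3680  [exponent -0.5406]
Difference = 0.1177 − 0.3680 = -0.2503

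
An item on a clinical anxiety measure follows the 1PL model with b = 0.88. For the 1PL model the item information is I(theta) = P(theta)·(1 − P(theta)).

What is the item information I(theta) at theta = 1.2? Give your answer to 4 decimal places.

P = 1/(1+e^{-0.3200}) = 0.5793
P(1−P) = 0.5793 × 0.4207 = 0.2437
I = P(1−P) = 0.24371

0.2437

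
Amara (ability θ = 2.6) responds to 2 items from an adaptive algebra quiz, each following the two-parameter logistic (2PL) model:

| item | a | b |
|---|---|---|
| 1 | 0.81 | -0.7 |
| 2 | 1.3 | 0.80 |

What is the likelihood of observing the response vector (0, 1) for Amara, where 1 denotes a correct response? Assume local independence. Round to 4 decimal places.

0.0589

P(θ) = 1 / (1 + exp(−a(θ − b)))
P_1 = 1/(1+e^{-2.6730}) = 0.9354
P_2 = 1/(1+e^{-2.3400}) = 0.9121
L = (1−P_1) × P_2 = 0.0646 × 0.9121 = 0.05891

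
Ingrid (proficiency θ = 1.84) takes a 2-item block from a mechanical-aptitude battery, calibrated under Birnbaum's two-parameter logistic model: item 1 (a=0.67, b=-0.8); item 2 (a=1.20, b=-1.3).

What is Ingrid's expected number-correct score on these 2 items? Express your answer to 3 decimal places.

1.832

P(θ) = 1 / (1 + exp(−a(θ − b)))
P_1 = 1/(1+e^{-1.7688}) = 0.8543
P_2 = 1/(1+e^{-3.7680}) = 0.9774
E[score] = 0.8543 + 0.9774 = 1.8317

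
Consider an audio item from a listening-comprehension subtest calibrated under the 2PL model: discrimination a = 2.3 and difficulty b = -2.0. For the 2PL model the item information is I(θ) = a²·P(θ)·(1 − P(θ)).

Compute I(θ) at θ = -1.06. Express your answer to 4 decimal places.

P = 1/(1+e^{-2.1620}) = 0.8968
P(1−P) = 0.8968 × 0.1032 = 0.0926
I = a² × P(1−P) = 2.3² × 0.0926 = 0.48965

0.4897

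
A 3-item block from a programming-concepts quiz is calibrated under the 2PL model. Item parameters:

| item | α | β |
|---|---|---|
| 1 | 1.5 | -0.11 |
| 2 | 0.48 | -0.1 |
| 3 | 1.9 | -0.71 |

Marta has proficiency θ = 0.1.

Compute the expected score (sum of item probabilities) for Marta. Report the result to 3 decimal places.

1.925

P(θ) = 1 / (1 + exp(−α(θ − β)))
P_1 = 1/(1+e^{-0.3150}) = 0.5781
P_2 = 1/(1+e^{-0.0960}) = 0.5240
P_3 = 1/(1+e^{-1.5390}) = 0.8233
E[score] = 0.5781 + 0.5240 + 0.8233 = 1.9254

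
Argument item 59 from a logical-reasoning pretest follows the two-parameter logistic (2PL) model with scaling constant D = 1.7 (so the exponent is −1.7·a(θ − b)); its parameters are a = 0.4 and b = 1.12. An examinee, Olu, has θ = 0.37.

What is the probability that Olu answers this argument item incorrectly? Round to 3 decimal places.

P(θ) = 1 / (1 + exp(−D·a(θ − b)))
Exponent: 1.7 × 0.4 × (0.37 − 1.12) = -0.5100
1/(1 + e^{0.5100}) = 0.3752
P = 0.3752
P(incorrect) = 1 − 0.3752 = 0.6248

0.625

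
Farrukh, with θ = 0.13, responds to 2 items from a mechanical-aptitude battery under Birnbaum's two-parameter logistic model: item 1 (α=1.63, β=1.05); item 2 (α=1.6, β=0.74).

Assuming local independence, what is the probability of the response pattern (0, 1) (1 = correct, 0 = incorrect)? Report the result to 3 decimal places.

P(θ) = 1 / (1 + exp(−α(θ − β)))
P_1 = 1/(1+e^{1.4996}) = 0.1825
P_2 = 1/(1+e^{0.9760}) = 0.2737
L = (1−P_1) × P_2 = 0.8175 × 0.2737 = 0.22374

0.224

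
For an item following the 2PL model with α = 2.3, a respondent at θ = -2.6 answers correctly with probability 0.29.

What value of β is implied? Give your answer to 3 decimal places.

-2.211

P(θ) = 1 / (1 + exp(−α(θ − β)))
logit(0.29) = ln(0.29/0.71) = -0.8954
β = θ − logit/(α) = -2.6 − (-0.8954)/2.3000 = -2.2107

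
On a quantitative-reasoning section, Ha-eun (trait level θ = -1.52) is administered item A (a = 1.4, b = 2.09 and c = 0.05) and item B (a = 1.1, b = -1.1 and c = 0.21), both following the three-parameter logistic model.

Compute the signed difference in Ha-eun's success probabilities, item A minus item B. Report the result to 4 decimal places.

-0.4593

P(θ) = c + (1 − c) · 1 / (1 + exp(−a(θ − b)))
P_A = 0.0560
P_B = 0.5153
P_A − P_B = -0.4593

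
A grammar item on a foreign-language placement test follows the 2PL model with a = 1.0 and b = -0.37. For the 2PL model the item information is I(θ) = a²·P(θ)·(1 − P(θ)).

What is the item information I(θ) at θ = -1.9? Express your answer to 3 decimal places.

P = 1/(1+e^{1.5300}) = 0.1780
P(1−P) = 0.1780 × 0.8220 = 0.1463
I = a² × P(1−P) = 1.0² × 0.1463 = 0.14631

0.146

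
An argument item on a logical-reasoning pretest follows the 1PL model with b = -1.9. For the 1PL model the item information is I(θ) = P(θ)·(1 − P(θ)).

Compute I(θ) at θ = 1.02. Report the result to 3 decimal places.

0.049

P = 1/(1+e^{-2.9200}) = 0.9488
P(1−P) = 0.9488 × 0.0512 = 0.0486
I = P(1−P) = 0.04855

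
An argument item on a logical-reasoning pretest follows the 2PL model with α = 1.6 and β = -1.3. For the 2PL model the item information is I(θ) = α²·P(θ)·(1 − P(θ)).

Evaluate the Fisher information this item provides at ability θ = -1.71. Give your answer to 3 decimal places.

P = 1/(1+e^{0.6560}) = 0.3416
P(1−P) = 0.3416 × 0.6584 = 0.2249
I = α² × P(1−P) = 1.6² × 0.2249 = 0.57580

0.576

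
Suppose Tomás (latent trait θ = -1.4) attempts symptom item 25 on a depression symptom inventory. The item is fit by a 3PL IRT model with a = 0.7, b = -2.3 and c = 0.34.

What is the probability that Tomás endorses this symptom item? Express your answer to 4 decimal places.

P(θ) = c + (1 − c) · 1 / (1 + exp(−a(θ − b)))
Exponent: 0.7 × (-1.4 − (-2.3)) = 0.6300
1/(1 + e^{-0.6300}) = 0.6525
P = 0.34 + 0.66 × 0.6525 = 0.7706

0.7706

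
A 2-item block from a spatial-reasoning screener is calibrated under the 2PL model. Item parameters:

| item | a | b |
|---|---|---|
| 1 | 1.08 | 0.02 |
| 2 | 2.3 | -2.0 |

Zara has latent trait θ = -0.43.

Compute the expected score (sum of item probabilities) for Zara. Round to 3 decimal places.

1.355

P(θ) = 1 / (1 + exp(−a(θ − b)))
P_1 = 1/(1+e^{0.4860}) = 0.3808
P_2 = 1/(1+e^{-3.6110}) = 0.9737
E[score] = 0.3808 + 0.9737 = 1.3545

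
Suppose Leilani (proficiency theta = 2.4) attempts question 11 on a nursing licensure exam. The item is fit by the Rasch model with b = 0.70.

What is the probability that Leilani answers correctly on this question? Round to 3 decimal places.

0.846

P(theta) = 1 / (1 + exp(−(theta − b)))
Exponent: (2.4 − 0.70) = 1.7000
1/(1 + e^{-1.7000}) = 0.8455
P = 0.8455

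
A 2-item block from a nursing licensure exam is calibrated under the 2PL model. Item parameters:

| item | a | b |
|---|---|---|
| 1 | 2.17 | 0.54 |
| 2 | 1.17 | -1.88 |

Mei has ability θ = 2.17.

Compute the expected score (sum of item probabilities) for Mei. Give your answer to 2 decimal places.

P(θ) = 1 / (1 + exp(−a(θ − b)))
P_1 = 1/(1+e^{-3.5371}) = 0.9717
P_2 = 1/(1+e^{-4.7385}) = 0.9913
E[score] = 0.9717 + 0.9913 = 1.9630

1.96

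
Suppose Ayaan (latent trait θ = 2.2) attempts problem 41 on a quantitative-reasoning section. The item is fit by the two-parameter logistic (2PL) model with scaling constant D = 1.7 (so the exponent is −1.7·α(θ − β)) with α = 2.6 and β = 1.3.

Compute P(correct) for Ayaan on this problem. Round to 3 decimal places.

0.982

P(θ) = 1 / (1 + exp(−D·α(θ − β)))
Exponent: 1.7 × 2.6 × (2.2 − 1.3) = 3.9780
1/(1 + e^{-3.9780}) = 0.9816
P = 0.9816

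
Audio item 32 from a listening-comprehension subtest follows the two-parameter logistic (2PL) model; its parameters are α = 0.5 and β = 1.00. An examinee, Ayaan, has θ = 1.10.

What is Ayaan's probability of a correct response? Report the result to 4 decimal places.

P(θ) = 1 / (1 + exp(−α(θ − β)))
Exponent: 0.5 × (1.10 − 1.00) = 0.0500
1/(1 + e^{-0.0500}) = 0.5125

0.5125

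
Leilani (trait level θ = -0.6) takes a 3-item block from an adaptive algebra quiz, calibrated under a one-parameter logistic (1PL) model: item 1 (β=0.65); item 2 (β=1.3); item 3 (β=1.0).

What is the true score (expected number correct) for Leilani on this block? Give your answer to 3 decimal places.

0.521

P(θ) = 1 / (1 + exp(−(θ − β)))
P_1 = 1/(1+e^{1.2500}) = 0.2227
P_2 = 1/(1+e^{1.9000}) = 0.1301
P_3 = 1/(1+e^{1.6000}) = 0.1680
E[score] = 0.2227 + 0.1301 + 0.1680 = 0.5208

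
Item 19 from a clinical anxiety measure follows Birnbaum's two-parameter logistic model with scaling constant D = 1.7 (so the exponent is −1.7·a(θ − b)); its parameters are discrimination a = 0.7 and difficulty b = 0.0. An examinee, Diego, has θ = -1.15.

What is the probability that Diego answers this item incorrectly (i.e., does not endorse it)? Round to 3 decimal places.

0.797

P(θ) = 1 / (1 + exp(−D·a(θ − b)))
Exponent: 1.7 × 0.7 × (-1.15 − 0.0) = -1.3685
1/(1 + e^{1.3685}) = 0.2029
P = 0.2029
P(incorrect) = 1 − 0.2029 = 0.7971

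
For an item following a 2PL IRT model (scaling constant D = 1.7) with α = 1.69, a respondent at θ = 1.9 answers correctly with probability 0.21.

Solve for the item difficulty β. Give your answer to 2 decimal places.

2.36

P(θ) = 1 / (1 + exp(−D·α(θ − β)))
logit(0.21) = ln(0.21/0.79) = -1.3249
β = θ − logit/(1.7·α) = 1.9 − (-1.3249)/2.8730 = 2.3612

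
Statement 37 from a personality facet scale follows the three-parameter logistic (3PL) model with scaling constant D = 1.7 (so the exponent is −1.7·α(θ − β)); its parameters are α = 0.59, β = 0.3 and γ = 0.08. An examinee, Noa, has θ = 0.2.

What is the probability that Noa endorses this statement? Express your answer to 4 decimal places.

0.5170

P(θ) = γ + (1 − γ) · 1 / (1 + exp(−D·α(θ − β)))
Exponent: 1.7 × 0.59 × (0.2 − 0.3) = -0.1003
1/(1 + e^{0.1003}) = 0.4749
P = 0.08 + 0.92 × 0.4749 = 0.5170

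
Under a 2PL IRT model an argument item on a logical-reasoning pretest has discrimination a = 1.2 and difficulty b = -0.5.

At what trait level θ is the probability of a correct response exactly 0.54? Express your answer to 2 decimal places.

P(θ) = 1 / (1 + exp(−a(θ − b)))
logit = ln(0.5400/0.4600) = 0.1603
θ = b + logit/(a) = -0.5 + 0.1603/1.2000 = -0.3664

-0.37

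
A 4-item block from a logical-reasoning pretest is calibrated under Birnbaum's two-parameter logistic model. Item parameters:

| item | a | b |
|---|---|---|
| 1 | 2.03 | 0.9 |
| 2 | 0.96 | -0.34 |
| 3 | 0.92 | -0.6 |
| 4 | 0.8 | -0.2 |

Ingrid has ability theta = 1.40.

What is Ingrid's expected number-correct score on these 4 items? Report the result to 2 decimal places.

P(theta) = 1 / (1 + exp(−a(theta − b)))
P_1 = 1/(1+e^{-1.0150}) = 0.7340
P_2 = 1/(1+e^{-1.6704}) = 0.8416
P_3 = 1/(1+e^{-1.8400}) = 0.8629
P_4 = 1/(1+e^{-1.2800}) = 0.7824
E[score] = 0.7340 + 0.8416 + 0.8629 + 0.7824 = 3.2210

3.22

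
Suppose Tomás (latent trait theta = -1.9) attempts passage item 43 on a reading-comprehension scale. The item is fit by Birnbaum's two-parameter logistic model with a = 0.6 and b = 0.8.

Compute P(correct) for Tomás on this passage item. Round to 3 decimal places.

P(theta) = 1 / (1 + exp(−a(theta − b)))
Exponent: 0.6 × (-1.9 − 0.8) = -1.6200
1/(1 + e^{1.6200}) = 0.1652

0.165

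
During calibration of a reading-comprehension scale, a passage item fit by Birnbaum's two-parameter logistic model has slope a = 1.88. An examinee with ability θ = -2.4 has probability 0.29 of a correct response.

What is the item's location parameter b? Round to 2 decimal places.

-1.92

P(θ) = 1 / (1 + exp(−a(θ − b)))
logit(0.29) = ln(0.29/0.71) = -0.8954
b = θ − logit/(a) = -2.4 − (-0.8954)/1.8800 = -1.9237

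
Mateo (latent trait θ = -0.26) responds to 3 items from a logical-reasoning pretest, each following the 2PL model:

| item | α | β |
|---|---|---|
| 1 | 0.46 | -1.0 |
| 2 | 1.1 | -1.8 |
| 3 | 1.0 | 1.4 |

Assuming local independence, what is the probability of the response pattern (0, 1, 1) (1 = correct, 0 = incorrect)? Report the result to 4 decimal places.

P(θ) = 1 / (1 + exp(−α(θ − β)))
P_1 = 1/(1+e^{-0.3404}) = 0.5843
P_2 = 1/(1+e^{-1.6940}) = 0.8447
P_3 = 1/(1+e^{1.6600}) = 0.1598
L = (1−P_1) × P_2 × P_3 = 0.4157 × 0.8447 × 0.1598 = 0.05610

0.0561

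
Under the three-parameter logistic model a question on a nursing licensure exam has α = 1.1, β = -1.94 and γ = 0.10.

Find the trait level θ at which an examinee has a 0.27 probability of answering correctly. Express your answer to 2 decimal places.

-3.26

P(θ) = γ + (1 − γ) · 1 / (1 + exp(−α(θ − β)))
Remove guessing floor: (0.27 − 0.10)/(1 − 0.10) = 0.1889
logit = ln(0.1889/0.8111) = -1.4572
θ = β + logit/(α) = -1.94 + (-1.4572)/1.1000 = -3.2648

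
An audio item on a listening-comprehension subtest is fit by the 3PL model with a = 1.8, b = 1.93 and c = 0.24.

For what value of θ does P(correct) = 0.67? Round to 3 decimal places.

2.077

P(θ) = c + (1 − c) · 1 / (1 + exp(−a(θ − b)))
Remove guessing floor: (0.67 − 0.24)/(1 − 0.24) = 0.5658
logit = ln(0.5658/0.4342) = 0.2647
θ = b + logit/(a) = 1.93 + 0.2647/1.8000 = 2.0771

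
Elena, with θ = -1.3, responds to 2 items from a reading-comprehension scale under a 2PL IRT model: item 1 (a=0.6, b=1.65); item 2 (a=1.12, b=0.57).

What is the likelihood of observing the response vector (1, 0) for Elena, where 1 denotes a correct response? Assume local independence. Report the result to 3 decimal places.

P(θ) = 1 / (1 + exp(−a(θ − b)))
P_1 = 1/(1+e^{1.7700}) = 0.1455
P_2 = 1/(1+e^{2.0944}) = 0.1096
L = P_1 × (1−P_2) = 0.1455 × 0.8904 = 0.12958

0.130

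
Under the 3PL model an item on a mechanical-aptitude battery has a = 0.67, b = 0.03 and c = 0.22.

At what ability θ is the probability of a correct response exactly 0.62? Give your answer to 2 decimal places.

0.11

P(θ) = c + (1 − c) · 1 / (1 + exp(−a(θ − b)))
Remove guessing floor: (0.62 − 0.22)/(1 − 0.22) = 0.5128
logit = ln(0.5128/0.4872) = 0.0513
θ = b + logit/(a) = 0.03 + 0.0513/0.6700 = 0.1066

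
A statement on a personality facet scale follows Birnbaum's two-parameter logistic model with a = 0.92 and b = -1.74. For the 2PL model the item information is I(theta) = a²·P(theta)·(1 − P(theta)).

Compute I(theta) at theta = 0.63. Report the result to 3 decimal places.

0.077

P = 1/(1+e^{-2.1804}) = 0.8985
P(1−P) = 0.8985 × 0.1015 = 0.0912
I = a² × P(1−P) = 0.92² × 0.0912 = 0.07721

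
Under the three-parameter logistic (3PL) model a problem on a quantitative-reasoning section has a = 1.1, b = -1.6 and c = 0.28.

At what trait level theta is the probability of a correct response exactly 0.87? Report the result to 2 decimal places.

P(theta) = c + (1 − c) · 1 / (1 + exp(−a(theta − b)))
Remove guessing floor: (0.87 − 0.28)/(1 − 0.28) = 0.8194
logit = ln(0.8194/0.1806) = 1.5126
theta = b + logit/(a) = -1.6 + 1.5126/1.1000 = -0.2249

-0.22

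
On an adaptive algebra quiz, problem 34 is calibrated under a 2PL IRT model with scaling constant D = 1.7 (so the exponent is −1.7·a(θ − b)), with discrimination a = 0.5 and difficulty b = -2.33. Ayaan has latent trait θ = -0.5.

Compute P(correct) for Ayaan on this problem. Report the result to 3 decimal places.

P(θ) = 1 / (1 + exp(−D·a(θ − b)))
Exponent: 1.7 × 0.5 × (-0.5 − (-2.33)) = 1.5555
1/(1 + e^{-1.5555}) = 0.8257
P = 0.8257

0.826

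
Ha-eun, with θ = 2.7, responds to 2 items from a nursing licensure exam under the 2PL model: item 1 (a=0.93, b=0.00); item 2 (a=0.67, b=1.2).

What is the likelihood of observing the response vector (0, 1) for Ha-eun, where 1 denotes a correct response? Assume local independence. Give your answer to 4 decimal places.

0.0550

P(θ) = 1 / (1 + exp(−a(θ − b)))
P_1 = 1/(1+e^{-2.5110}) = 0.9249
P_2 = 1/(1+e^{-1.0050}) = 0.7320
L = (1−P_1) × P_2 = 0.0751 × 0.7320 = 0.05497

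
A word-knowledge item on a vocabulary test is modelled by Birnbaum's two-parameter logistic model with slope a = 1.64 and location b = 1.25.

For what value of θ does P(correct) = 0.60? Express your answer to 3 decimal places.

1.497

P(θ) = 1 / (1 + exp(−a(θ − b)))
logit = ln(0.6000/0.4000) = 0.4055
θ = b + logit/(a) = 1.25 + 0.4055/1.6400 = 1.4972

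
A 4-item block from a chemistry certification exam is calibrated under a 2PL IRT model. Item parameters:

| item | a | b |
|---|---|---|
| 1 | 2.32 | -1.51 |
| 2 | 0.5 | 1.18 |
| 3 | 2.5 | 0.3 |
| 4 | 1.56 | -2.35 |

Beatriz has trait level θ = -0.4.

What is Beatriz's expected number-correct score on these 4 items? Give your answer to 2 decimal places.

P(θ) = 1 / (1 + exp(−a(θ − b)))
P_1 = 1/(1+e^{-2.5752}) = 0.9292
P_2 = 1/(1+e^{0.7900}) = 0.3122
P_3 = 1/(1+e^{1.7500}) = 0.1480
P_4 = 1/(1+e^{-3.0420}) = 0.9544
E[score] = 0.9292 + 0.3122 + 0.1480 + 0.9544 = 2.3439

2.34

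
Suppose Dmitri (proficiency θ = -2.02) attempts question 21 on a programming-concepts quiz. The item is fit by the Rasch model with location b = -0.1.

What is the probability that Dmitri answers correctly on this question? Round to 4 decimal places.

0.1279

P(θ) = 1 / (1 + exp(−(θ − b)))
Exponent: (-2.02 − (-0.1)) = -1.9200
1/(1 + e^{1.9200}) = 0.1279
P = 0.1279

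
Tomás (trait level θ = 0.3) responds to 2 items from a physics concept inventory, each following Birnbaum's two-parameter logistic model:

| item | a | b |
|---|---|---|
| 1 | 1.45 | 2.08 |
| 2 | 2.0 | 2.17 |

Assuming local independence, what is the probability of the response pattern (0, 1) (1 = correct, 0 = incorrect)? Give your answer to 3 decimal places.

0.022

P(θ) = 1 / (1 + exp(−a(θ − b)))
P_1 = 1/(1+e^{2.5810}) = 0.0704
P_2 = 1/(1+e^{3.7400}) = 0.0232
L = (1−P_1) × P_2 = 0.9296 × 0.0232 = 0.02157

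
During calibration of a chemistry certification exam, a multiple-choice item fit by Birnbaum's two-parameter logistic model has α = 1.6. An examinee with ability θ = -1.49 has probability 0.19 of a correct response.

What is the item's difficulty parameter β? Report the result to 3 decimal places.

-0.584

P(θ) = 1 / (1 + exp(−α(θ − β)))
logit(0.19) = ln(0.19/0.81) = -1.4500
β = θ − logit/(α) = -1.49 − (-1.4500)/1.6000 = -0.5837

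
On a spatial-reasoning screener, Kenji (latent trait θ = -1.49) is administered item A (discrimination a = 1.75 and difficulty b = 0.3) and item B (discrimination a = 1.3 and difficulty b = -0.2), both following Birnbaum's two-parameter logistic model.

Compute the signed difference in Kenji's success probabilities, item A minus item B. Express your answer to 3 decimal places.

-0.116

P(θ) = 1 / (1 + exp(−a(θ − b)))
P_A = 0.0418
P_B = 0.1575
P_A − P_B = -0.1157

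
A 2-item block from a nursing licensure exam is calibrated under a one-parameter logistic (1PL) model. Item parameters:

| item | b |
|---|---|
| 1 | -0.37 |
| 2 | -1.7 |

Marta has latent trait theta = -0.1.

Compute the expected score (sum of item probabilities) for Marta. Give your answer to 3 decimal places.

P(theta) = 1 / (1 + exp(−(theta − b)))
P_1 = 1/(1+e^{-0.2700}) = 0.5671
P_2 = 1/(1+e^{-1.6000}) = 0.8320
E[score] = 0.5671 + 0.8320 = 1.3991

1.399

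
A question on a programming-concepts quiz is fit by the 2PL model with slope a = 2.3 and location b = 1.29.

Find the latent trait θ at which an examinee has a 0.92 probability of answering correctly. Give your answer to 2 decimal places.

2.35

P(θ) = 1 / (1 + exp(−a(θ − b)))
logit = ln(0.9200/0.0800) = 2.4423
θ = b + logit/(a) = 1.29 + 2.4423/2.3000 = 2.3519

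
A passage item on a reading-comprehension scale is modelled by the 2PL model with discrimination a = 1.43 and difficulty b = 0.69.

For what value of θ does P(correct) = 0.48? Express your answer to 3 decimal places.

P(θ) = 1 / (1 + exp(−a(θ − b)))
logit = ln(0.4800/0.5200) = -0.0800
θ = b + logit/(a) = 0.69 + (-0.0800)/1.4300 = 0.6340

0.634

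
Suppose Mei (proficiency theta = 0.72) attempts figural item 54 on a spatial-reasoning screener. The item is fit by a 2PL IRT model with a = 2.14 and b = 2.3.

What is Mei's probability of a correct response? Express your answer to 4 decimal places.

0.0329

P(theta) = 1 / (1 + exp(−a(theta − b)))
Exponent: 2.14 × (0.72 − 2.3) = -3.3812
1/(1 + e^{3.3812}) = 0.0329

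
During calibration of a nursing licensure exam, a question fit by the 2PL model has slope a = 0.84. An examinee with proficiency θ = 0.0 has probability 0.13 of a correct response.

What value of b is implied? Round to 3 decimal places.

2.263

P(θ) = 1 / (1 + exp(−a(θ − b)))
logit(0.13) = ln(0.13/0.87) = -1.9010
b = θ − logit/(a) = 0.0 − (-1.9010)/0.8400 = 2.2630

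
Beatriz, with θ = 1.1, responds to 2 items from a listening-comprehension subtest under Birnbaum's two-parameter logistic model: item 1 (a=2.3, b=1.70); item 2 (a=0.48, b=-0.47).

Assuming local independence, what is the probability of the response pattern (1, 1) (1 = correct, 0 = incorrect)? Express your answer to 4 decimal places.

P(θ) = 1 / (1 + exp(−a(θ − b)))
P_1 = 1/(1+e^{1.3800}) = 0.2010
P_2 = 1/(1+e^{-0.7536}) = 0.6800
L = P_1 × P_2 = 0.2010 × 0.6800 = 0.13668

0.1367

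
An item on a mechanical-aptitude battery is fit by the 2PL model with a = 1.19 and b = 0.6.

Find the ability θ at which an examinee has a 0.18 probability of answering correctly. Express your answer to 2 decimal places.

P(θ) = 1 / (1 + exp(−a(θ − b)))
logit = ln(0.1800/0.8200) = -1.5163
θ = b + logit/(a) = 0.6 + (-1.5163)/1.1900 = -0.6742

-0.67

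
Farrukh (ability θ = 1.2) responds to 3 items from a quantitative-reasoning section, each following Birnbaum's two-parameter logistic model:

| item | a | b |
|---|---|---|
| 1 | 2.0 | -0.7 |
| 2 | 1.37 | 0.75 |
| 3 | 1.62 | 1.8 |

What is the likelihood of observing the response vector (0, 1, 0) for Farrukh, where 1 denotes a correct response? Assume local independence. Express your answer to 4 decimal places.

P(θ) = 1 / (1 + exp(−a(θ − b)))
P_1 = 1/(1+e^{-3.8000}) = 0.9781
P_2 = 1/(1+e^{-0.6165}) = 0.6494
P_3 = 1/(1+e^{0.9720}) = 0.2745
L = (1−P_1) × P_2 × (1−P_3) = 0.0219 × 0.6494 × 0.7255 = 0.01031

0.0103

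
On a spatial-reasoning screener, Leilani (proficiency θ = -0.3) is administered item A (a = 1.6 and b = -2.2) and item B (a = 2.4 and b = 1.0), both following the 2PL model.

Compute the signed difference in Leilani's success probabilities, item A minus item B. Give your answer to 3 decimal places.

P(θ) = 1 / (1 + exp(−a(θ − b)))
P_A = 0.9543
P_B = 0.0423
P_A − P_B = 0.9121

0.912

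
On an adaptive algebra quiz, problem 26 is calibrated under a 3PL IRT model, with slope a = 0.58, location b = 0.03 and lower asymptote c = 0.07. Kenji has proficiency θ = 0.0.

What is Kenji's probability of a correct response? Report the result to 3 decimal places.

0.531

P(θ) = c + (1 − c) · 1 / (1 + exp(−a(θ − b)))
Exponent: 0.58 × (0.0 − 0.03) = -0.0174
1/(1 + e^{0.0174}) = 0.4957
P = 0.07 + 0.93 × 0.4957 = 0.5310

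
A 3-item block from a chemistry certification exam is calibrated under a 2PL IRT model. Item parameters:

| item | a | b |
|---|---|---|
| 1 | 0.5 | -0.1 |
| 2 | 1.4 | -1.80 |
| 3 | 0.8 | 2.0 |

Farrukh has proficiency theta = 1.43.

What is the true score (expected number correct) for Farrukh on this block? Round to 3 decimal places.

2.060

P(theta) = 1 / (1 + exp(−a(theta − b)))
P_1 = 1/(1+e^{-0.7650}) = 0.6824
P_2 = 1/(1+e^{-4.5220}) = 0.9892
P_3 = 1/(1+e^{0.4560}) = 0.3879
E[score] = 0.6824 + 0.9892 + 0.3879 = 2.0596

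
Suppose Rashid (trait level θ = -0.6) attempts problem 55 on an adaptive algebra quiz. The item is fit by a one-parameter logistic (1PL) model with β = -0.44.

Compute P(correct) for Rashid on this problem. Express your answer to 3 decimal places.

P(θ) = 1 / (1 + exp(−(θ − β)))
Exponent: (-0.6 − (-0.44)) = -0.1600
1/(1 + e^{0.1600}) = 0.4601
P = 0.4601

0.460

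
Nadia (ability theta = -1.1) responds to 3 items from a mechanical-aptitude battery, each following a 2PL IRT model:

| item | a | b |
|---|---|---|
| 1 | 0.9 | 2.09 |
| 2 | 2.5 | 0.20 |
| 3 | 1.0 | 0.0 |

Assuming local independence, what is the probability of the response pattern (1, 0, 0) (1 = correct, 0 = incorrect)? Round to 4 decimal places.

P(theta) = 1 / (1 + exp(−a(theta − b)))
P_1 = 1/(1+e^{2.8710}) = 0.0536
P_2 = 1/(1+e^{3.2500}) = 0.0373
P_3 = 1/(1+e^{1.1000}) = 0.2497
L = P_1 × (1−P_2) × (1−P_3) = 0.0536 × 0.9627 × 0.7503 = 0.03872

0.0387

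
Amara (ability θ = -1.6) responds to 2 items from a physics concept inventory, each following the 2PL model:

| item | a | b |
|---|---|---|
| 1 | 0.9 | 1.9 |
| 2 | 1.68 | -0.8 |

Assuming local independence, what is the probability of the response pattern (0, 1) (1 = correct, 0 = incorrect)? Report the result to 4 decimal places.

P(θ) = 1 / (1 + exp(−a(θ − b)))
P_1 = 1/(1+e^{3.1500}) = 0.0411
P_2 = 1/(1+e^{1.3440}) = 0.2069
L = (1−P_1) × P_2 = 0.9589 × 0.2069 = 0.19835

0.1984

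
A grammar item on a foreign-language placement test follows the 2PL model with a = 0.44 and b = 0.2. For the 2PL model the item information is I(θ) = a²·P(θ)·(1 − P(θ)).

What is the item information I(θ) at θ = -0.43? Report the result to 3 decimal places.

0.047

P = 1/(1+e^{0.2772}) = 0.4311
P(1−P) = 0.4311 × 0.5689 = 0.2453
I = a² × P(1−P) = 0.44² × 0.2453 = 0.04748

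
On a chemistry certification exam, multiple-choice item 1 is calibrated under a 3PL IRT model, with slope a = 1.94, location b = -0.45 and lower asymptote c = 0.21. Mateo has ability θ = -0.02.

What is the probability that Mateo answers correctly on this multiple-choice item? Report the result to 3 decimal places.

0.761

P(θ) = c + (1 − c) · 1 / (1 + exp(−a(θ − b)))
Exponent: 1.94 × (-0.02 − (-0.45)) = 0.8342
1/(1 + e^{-0.8342}) = 0.6972
P = 0.21 + 0.79 × 0.6972 = 0.7608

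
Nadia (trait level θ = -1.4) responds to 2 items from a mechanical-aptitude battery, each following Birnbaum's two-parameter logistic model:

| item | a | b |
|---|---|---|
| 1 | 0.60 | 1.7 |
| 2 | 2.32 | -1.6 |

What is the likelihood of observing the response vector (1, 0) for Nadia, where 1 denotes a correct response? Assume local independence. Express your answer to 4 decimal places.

0.0520

P(θ) = 1 / (1 + exp(−a(θ − b)))
P_1 = 1/(1+e^{1.8600}) = 0.1347
P_2 = 1/(1+e^{-0.4640}) = 0.6140
L = P_1 × (1−P_2) = 0.1347 × 0.3860 = 0.05200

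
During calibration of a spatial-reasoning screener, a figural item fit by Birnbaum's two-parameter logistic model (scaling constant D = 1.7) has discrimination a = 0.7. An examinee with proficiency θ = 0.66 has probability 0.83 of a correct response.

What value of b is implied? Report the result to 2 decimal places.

P(θ) = 1 / (1 + exp(−D·a(θ − b)))
logit(0.83) = ln(0.83/0.17) = 1.5856
b = θ − logit/(1.7·a) = 0.66 − 1.5856/1.1900 = -0.6725

-0.67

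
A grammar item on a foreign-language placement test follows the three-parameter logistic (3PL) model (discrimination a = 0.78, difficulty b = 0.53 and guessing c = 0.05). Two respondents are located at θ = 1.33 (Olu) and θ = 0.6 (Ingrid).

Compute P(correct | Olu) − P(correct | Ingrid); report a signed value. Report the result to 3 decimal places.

P(θ) = c + (1 − c) · 1 / (1 + exp(−a(θ − b)))
P(Olu) = 0.6686  [exponent 0.6240]
P(Ingrid) = 0.5380  [exponent 0.0546]
Difference = 0.6686 − 0.5380 = 0.1306

0.131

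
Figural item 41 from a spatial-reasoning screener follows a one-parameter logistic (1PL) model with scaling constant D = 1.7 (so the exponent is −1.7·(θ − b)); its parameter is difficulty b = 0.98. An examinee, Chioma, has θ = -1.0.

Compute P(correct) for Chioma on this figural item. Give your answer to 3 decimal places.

P(θ) = 1 / (1 + exp(−D·(θ − b)))
Exponent: 1.7 × (-1.0 − 0.98) = -3.3660
1/(1 + e^{3.3660}) = 0.0334
P = 0.0334

0.033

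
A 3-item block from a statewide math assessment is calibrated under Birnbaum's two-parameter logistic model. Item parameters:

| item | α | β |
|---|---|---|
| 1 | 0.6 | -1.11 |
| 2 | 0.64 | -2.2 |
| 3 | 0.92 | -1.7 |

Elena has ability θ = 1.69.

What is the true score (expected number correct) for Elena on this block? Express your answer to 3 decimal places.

P(θ) = 1 / (1 + exp(−α(θ − β)))
P_1 = 1/(1+e^{-1.6800}) = 0.8429
P_2 = 1/(1+e^{-2.4896}) = 0.9234
P_3 = 1/(1+e^{-3.1188}) = 0.9577
E[score] = 0.8429 + 0.9234 + 0.9577 = 2.7240

2.724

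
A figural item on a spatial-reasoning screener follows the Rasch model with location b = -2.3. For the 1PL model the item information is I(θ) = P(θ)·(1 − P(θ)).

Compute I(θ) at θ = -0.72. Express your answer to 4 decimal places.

0.1416

P = 1/(1+e^{-1.5800}) = 0.8292
P(1−P) = 0.8292 × 0.1708 = 0.1416
I = P(1−P) = 0.14162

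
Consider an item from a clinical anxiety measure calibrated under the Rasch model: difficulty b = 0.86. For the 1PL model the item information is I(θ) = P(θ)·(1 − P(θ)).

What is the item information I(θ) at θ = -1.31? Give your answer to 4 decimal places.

P = 1/(1+e^{2.1700}) = 0.1025
P(1−P) = 0.1025 × 0.8975 = 0.0920
I = P(1−P) = 0.09198

0.0920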